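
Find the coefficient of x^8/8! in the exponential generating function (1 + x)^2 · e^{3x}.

The EGF product rule gives c_8 = Σ_{k_1+k_2=8} C(8; k_1,k_2) · ∏ g_i(k_i), where (1+x)^2 gives the falling factorial (2)_k; e^{3x} gives (3)^k.
g_1(k) for k = 0…8: 1, 2, 2, 0, 0, 0, 0, 0, 0.
g_2(k) for k = 0…8: 1, 3, 9, 27, 81, 243, 729, 2187, 6561.
c_8 = Σ_k C(8,k)·g_1(k)·g_2(8−k) = 1·1·6561 + 8·2·2187 + 28·2·729 = 6561 + 34992 + 40824 = 82377.

82377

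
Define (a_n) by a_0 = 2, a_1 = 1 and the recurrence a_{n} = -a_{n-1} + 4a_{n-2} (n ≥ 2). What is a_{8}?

1007

The ordinary generating function has denominator 1 + z - 4z^2.
Iterating the recurrence: a_0,…,a_{8} = 2, 1, 7, -3, 31, -43, 167, -339, 1007.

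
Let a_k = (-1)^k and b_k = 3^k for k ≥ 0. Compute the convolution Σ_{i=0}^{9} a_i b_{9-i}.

14762

This is [x^9] in the product of the two ordinary generating functions.
Σ = 1·19683 − 1·6561 + 1·2187 − 1·729 + 1·243 − 1·81 + 1·27 − 1·9 + 1·3 − 1·1 = 14762.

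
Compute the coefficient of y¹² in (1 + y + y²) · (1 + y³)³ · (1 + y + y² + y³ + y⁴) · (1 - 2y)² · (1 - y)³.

7

(1 + y + y²) has coefficients 1,1,1 for degrees 0…2.
(1 + y³)³ has coefficients 1,0,0,3,0,0,3,0,0,1,0,0,0 for degrees 0…12.
Multiplying by (1 + y + y² + y³ + y⁴) gives running coefficients 1,1,1,4,4,3,6,6,3,4,4,1,1 for degrees 0…12.
Multiplying by (1 - 2y)² gives running coefficients 1,-3,1,4,-8,3,10,-6,3,16,0,1,13 for degrees 0…12.
Finally multiplying by (1 - y)³, the product of all factors after the first has coefficients 1,-6,13,-9,-14,38,-27,-19,48,-21,-33,46,-6 for degrees 0…12.
[y¹²] = 1·(-6) + 1·46 + 1·(-33) = 7.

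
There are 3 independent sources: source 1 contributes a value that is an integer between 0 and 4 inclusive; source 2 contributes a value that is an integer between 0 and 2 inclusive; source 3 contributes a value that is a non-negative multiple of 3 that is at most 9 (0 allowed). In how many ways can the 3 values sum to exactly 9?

The generating function for the choices is (1 + t + t² + t³ + t⁴)·(1 + t + t²)·(1 + t³ + t⁶ + t⁹); the count is [t⁹].
(1 + t + t² + t³ + t⁴) has coefficients 1,1,1,1,1 for degrees 0…4.
(1 + t + t²) has coefficients 1,1,1,0,0,0,0,0,0,0 for degrees 0…9.
Finally multiplying by (1 + t³ + t⁶ + t⁹), the product of all factors after the first has coefficients 1,1,1,1,1,1,1,1,1,1 for degrees 0…9.
[t⁹] = 1·1 + 1·1 + 1·1 + 1·1 + 1·1 = 5.

5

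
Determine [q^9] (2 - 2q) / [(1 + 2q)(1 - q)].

-1024

Partial fractions give a closed form: a_n = (2)·(-2)^n.
At n = 9: a_9 = -1024.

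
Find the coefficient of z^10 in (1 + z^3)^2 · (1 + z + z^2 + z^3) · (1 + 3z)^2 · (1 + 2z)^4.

2671

(1 + z^3)^2 has coefficients 1,0,0,2,0,0,1 for degrees 0…6.
(1 + z + z^2 + z^3) has coefficients 1,1,1,1,0,0,0,0,0,0,0 for degrees 0…10.
Multiplying by (1 + 3z)^2 gives running coefficients 1,7,16,16,15,9,0,0,0,0,0 for degrees 0…10.
Finally multiplying by (1 + 2z)^4, the product of all factors after the first has coefficients 1,15,96,344,767,1137,1200,952,528,144,0 for degrees 0…10.
[z^10] = 1·0 + 2·952 + 1·767 = 2671.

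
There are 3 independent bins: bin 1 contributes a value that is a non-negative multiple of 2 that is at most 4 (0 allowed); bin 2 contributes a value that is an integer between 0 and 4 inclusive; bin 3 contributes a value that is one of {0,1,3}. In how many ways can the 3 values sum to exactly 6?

6

The generating function for the choices is (1 + q^2 + q^4)·(1 + q + q^2 + q^3 + q^4)·(1 + q + q^3); the count is [q^6].
(1 + q^2 + q^4) has coefficients 1,0,1,0,1 for degrees 0…4.
(1 + q + q^2 + q^3 + q^4) has coefficients 1,1,1,1,1,0,0 for degrees 0…6.
Finally multiplying by (1 + q + q^3), the product of all factors after the first has coefficients 1,2,2,3,3,2,1 for degrees 0…6.
[q^6] = 1·1 + 1·3 + 1·2 = 6.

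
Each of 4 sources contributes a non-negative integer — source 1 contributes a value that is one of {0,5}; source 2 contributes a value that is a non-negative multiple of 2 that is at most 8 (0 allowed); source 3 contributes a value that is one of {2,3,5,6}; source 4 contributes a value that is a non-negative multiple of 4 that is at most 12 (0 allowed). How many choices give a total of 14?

10

The generating function for the choices is (1 + y^5)·(1 + y^2 + y^4 + y^6 + y^8)·(y^2 + y^3 + y^5 + y^6)·(1 + y^4 + y^8 + y^12); the count is [y^14].
(1 + y^5) has coefficients 1,0,0,0,0,1 for degrees 0…5.
(1 + y^2 + y^4 + y^6 + y^8) has coefficients 1,0,1,0,1,0,1,0,1,0,0,0,0,0,0 for degrees 0…14.
Multiplying by (y^2 + y^3 + y^5 + y^6) gives running coefficients 0,0,1,1,1,2,2,2,2,2,2,2,1,1,1 for degrees 0…14.
Finally multiplying by (1 + y^4 + y^8 + y^12), the product of all factors after the first has coefficients 0,0,1,1,1,2,3,3,3,4,5,5,4,5,6 for degrees 0…14.
[y^14] = 1·6 + 1·4 = 10.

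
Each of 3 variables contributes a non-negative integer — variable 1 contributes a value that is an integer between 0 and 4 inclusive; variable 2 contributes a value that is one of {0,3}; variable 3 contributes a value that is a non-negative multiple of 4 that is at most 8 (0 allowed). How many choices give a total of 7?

The generating function for the choices is (1 + x + x² + x³ + x⁴)·(1 + x³)·(1 + x⁴ + x⁸); the count is [x⁷].
(1 + x + x² + x³ + x⁴) has coefficients 1,1,1,1,1 for degrees 0…4.
(1 + x³) has coefficients 1,0,0,1,0,0,0,0 for degrees 0…7.
Finally multiplying by (1 + x⁴ + x⁸), the product of all factors after the first has coefficients 1,0,0,1,1,0,0,1 for degrees 0…7.
[x⁷] = 1·1 + 1·0 + 1·0 + 1·1 + 1·1 = 3.

3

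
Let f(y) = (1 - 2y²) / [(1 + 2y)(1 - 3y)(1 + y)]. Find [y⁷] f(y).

Partial fractions give a closed form: a_n = (2/5)·(-2)^n + (7/20)·3^n + (1/4)·(-1)^n.
At n = 7: a_7 = 714.

714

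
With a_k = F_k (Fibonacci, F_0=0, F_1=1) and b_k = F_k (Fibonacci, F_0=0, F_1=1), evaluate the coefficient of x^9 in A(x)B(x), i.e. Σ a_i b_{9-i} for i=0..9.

130

This is [x^9] in the product of the two ordinary generating functions.
Σ = 0·34 + 1·21 + 1·13 + 2·8 + 3·5 + 5·3 + 8·2 + 13·1 + 21·1 + 34·0 = 130.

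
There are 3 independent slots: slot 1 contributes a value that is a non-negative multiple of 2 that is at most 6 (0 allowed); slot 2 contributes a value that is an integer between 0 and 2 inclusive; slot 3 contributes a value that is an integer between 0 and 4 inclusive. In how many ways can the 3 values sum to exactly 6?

8

The generating function for the choices is (1 + x^2 + x^4 + x^6)·(1 + x + x^2)·(1 + x + x^2 + x^3 + x^4); the count is [x^6].
(1 + x^2 + x^4 + x^6) has coefficients 1,0,1,0,1,0,1 for degrees 0…6.
(1 + x + x^2) has coefficients 1,1,1,0,0,0,0 for degrees 0…6.
Finally multiplying by (1 + x + x^2 + x^3 + x^4), the product of all factors after the first has coefficients 1,2,3,3,3,2,1 for degrees 0…6.
[x^6] = 1·1 + 1·3 + 1·3 + 1·1 = 8.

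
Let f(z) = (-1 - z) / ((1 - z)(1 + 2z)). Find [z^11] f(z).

682

The denominator gives the recurrence a_n = −a_(n−1) + 2a_(n−2) for n ≥ 2; the numerator fixes a_0 = -1, a_1 = 0.
Iterating: -1, 0, -2, 2, -6, 10, -22, 42, -86, 170, -342, 682, so a_11 = 682.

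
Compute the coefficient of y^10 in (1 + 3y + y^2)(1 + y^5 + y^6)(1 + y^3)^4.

(1 + 3y + y^2) has coefficients 1,3,1 for degrees 0…2.
(1 + y^5 + y^6) has coefficients 1,0,0,0,0,1,1,0,0,0,0 for degrees 0…10.
Finally multiplying by (1 + y^3)^4, the product of all factors after the first has coefficients 1,0,0,4,0,1,7,0,4,8,0 for degrees 0…10.
[y^10] = 1·0 + 3·8 + 1·4 = 28.

28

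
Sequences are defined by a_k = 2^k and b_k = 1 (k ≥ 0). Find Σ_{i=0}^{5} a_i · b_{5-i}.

This is [x^5] in the product of the two ordinary generating functions.
Σ = 1·1 + 2·1 + 4·1 + 8·1 + 16·1 + 32·1 = 63.

63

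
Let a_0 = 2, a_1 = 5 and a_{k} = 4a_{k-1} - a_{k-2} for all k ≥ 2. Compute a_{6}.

The ordinary generating function has denominator 1 - 4q + q^2.
Iterating the recurrence: a_0,…,a_{6} = 2, 5, 18, 67, 250, 933, 3482.

3482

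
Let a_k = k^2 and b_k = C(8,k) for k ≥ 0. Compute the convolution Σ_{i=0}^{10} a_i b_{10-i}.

9728

This is [x^10] in the product of the two ordinary generating functions.
Σ = 0·0 + 1·0 + 4·1 + 9·8 + 16·28 + 25·56 + 36·70 + 49·56 + 64·28 + 81·8 + 100·1 = 9728.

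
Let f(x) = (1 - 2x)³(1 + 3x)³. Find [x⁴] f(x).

90

(1 - 2x)³ has coefficients 1,-6,12,-8 for degrees 0…3.
(1 + 3x)³ has coefficients 1,9,27,27,0 for degrees 0…4.
[x⁴] = 1·0 − 6·27 + 12·27 − 8·9 = 90.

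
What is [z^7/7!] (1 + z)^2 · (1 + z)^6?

The EGF product rule gives c_7 = Σ_{k_1+k_2=7} C(7; k_1,k_2) · ∏ g_i(k_i), where (1+z)^2 gives the falling factorial (2)_k; (1+z)^6 gives the falling factorial (6)_k.
g_1(k) for k = 0…7: 1, 2, 2, 0, 0, 0, 0, 0.
g_2(k) for k = 0…7: 1, 6, 30, 120, 360, 720, 720, 0.
c_7 = Σ_k C(7,k)·g_1(k)·g_2(7−k) = 7·2·720 + 21·2·720 = 10080 + 30240 = 40320.

40320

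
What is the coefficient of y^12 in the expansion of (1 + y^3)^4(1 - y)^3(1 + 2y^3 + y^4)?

11

(1 + y^3)^4 has coefficients 1,0,0,4,0,0,6,0,0,4,0,0,1 for degrees 0…12.
(1 - y)^3 has coefficients 1,-3,3,-1,0,0,0,0,0,0,0,0,0 for degrees 0…12.
Finally multiplying by (1 + 2y^3 + y^4), the product of all factors after the first has coefficients 1,-3,3,1,-5,3,1,-1,0,0,0,0,0 for degrees 0…12.
[y^12] = 1·0 + 4·0 + 6·1 + 4·1 + 1·1 = 11.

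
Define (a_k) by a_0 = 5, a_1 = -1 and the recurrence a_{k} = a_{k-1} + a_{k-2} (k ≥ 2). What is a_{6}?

The ordinary generating function has denominator 1 - t - t^2.
Iterating the recurrence: a_0,…,a_{6} = 5, -1, 4, 3, 7, 10, 17.

17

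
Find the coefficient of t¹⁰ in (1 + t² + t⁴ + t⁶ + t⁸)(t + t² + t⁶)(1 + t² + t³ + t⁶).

6

(1 + t² + t⁴ + t⁶ + t⁸) has coefficients 1,0,1,0,1,0,1,0,1 for degrees 0…8.
(t + t² + t⁶) has coefficients 0,1,1,0,0,0,1,0,0,0,0 for degrees 0…10.
Finally multiplying by (1 + t² + t³ + t⁶), the product of all factors after the first has coefficients 0,1,1,1,2,1,1,1,2,1,0 for degrees 0…10.
[t¹⁰] = 1·0 + 1·2 + 1·1 + 1·2 + 1·1 = 6.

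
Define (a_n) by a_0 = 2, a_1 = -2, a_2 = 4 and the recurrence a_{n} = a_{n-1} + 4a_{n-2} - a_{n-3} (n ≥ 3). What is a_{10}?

498

The ordinary generating function has denominator 1 - y - 4y^2 + y^3.
Iterating the recurrence: a_0,…,a_{10} = 2, -2, 4, -6, 12, -16, 38, -38, 130, -60, 498.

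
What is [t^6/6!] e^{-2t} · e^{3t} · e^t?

64

The EGF product rule gives c_6 = Σ_{k_1+k_2+k_3=6} C(6; k_1,k_2,k_3) · ∏ g_i(k_i), where e^{-2t} gives (-2)^k; e^{3t} gives (3)^k; e^t gives (1)^k.
g_1(k) for k = 0…6: 1, -2, 4, -8, 16, -32, 64.
g_2(k) for k = 0…6: 1, 3, 9, 27, 81, 243, 729.
g_3(k) for k = 0…6: 1, 1, 1, 1, 1, 1, 1.
First combine the last two factors: h(k) = Σ_j C(k,j)·g_2(j)·g_3(k−j) for k = 0…6: 1, 4, 16, 64, 256, 1024, 4096.
c_6 = Σ_k C(6,k)·g_1(k)·h(6−k) = 1·1·4096 + 6·(-2)·1024 + 15·4·256 + 20·(-8)·64 + 15·16·16 + 6·(-32)·4 + 1·64·1 = 4096 − 12288 + 15360 − 10240 + 3840 − 768 + 64 = 64.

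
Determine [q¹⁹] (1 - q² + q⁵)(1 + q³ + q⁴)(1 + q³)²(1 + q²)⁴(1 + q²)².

(1 - q² + q⁵) has coefficients 1,0,-1,0,0,1 for degrees 0…5.
(1 + q³ + q⁴) has coefficients 1,0,0,1,1,0,0,0,0,0,0,0,0,0,0,0,0,0,0,0 for degrees 0…19.
Multiplying by (1 + q³)² gives running coefficients 1,0,0,3,1,0,3,2,0,1,1,0,0,0,0,0,0,0,0,0 for degrees 0…19.
Multiplying by (1 + q²)⁴ gives running coefficients 1,0,4,3,7,12,11,20,19,21,23,19,17,14,9,6,4,1,1,0 for degrees 0…19.
Finally multiplying by (1 + q²)², the product of all factors after the first has coefficients 1,0,6,3,16,18,29,47,48,73,72,81,82,73,66,53,39,27,18,8 for degrees 0…19.
[q¹⁹] = 1·8 − 1·27 + 1·66 = 47.

47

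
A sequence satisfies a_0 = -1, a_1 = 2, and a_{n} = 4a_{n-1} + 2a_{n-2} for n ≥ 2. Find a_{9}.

216352

The ordinary generating function has denominator 1 - 4q - 2q^2.
Iterating the recurrence: a_0,…,a_{9} = -1, 2, 6, 28, 124, 552, 2456, 10928, 48624, 216352.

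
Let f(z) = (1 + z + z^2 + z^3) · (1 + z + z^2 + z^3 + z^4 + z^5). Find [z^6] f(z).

3

(1 + z + z^2 + z^3) has coefficients 1,1,1,1 for degrees 0…3.
(1 + z + z^2 + z^3 + z^4 + z^5) has coefficients 1,1,1,1,1,1,0 for degrees 0…6.
[z^6] = 1·0 + 1·1 + 1·1 + 1·1 = 3.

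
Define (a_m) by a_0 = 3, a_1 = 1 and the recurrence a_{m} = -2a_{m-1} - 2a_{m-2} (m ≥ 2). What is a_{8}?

48

The ordinary generating function has denominator 1 + 2x + 2x^2.
Iterating the recurrence: a_0,…,a_{8} = 3, 1, -8, 14, -12, -4, 32, -56, 48.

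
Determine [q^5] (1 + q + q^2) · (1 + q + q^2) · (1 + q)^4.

30

(1 + q + q^2) has coefficients 1,1,1 for degrees 0…2.
(1 + q + q^2) has coefficients 1,1,1,0,0,0 for degrees 0…5.
Finally multiplying by (1 + q)^4, the product of all factors after the first has coefficients 1,5,11,14,11,5 for degrees 0…5.
[q^5] = 1·5 + 1·11 + 1·14 = 30.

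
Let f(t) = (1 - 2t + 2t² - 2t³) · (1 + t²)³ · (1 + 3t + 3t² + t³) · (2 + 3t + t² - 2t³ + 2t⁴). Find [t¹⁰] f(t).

(1 - 2t + 2t² - 2t³) has coefficients 1,-2,2,-2 for degrees 0…3.
(1 + t²)³ has coefficients 1,0,3,0,3,0,1,0,0,0,0 for degrees 0…10.
Multiplying by (1 + 3t + 3t² + t³) gives running coefficients 1,3,6,10,12,12,10,6,3,1,0 for degrees 0…10.
Finally multiplying by (2 + 3t + t² - 2t³ + 2t⁴), the product of all factors after the first has coefficients 2,9,22,39,56,64,60,50,34,21,14 for degrees 0…10.
[t¹⁰] = 1·14 − 2·21 + 2·34 − 2·50 = -60.

-60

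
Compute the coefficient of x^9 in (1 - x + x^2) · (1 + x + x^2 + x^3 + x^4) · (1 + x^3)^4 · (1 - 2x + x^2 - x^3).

-5

(1 - x + x^2) has coefficients 1,-1,1 for degrees 0…2.
(1 + x + x^2 + x^3 + x^4) has coefficients 1,1,1,1,1,0,0,0,0,0 for degrees 0…9.
Multiplying by (1 + x^3)^4 gives running coefficients 1,1,1,5,5,4,10,10,6,10 for degrees 0…9.
Finally multiplying by (1 - 2x + x^2 - x^3), the product of all factors after the first has coefficients 1,-1,0,3,-5,-2,2,-11,-8,-2 for degrees 0…9.
[x^9] = 1·(-2) − 1·(-8) + 1·(-11) = -5.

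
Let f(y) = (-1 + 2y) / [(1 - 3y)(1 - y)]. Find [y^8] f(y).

-3281

Partial fractions give a closed form: a_n = (-1/2)·3^n + (-1/2)·1^n.
At n = 8: a_8 = -3281.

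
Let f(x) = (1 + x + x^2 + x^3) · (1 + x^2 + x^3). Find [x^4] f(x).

(1 + x + x^2 + x^3) has coefficients 1,1,1,1 for degrees 0…3.
(1 + x^2 + x^3) has coefficients 1,0,1,1,0 for degrees 0…4.
[x^4] = 1·0 + 1·1 + 1·1 + 1·0 = 2.

2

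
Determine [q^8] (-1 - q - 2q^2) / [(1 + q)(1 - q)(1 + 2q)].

Partial fractions give a closed form: a_n = (1)·(-1)^n + (-2/3)·1^n + (-4/3)·(-2)^n.
At n = 8: a_8 = -341.

-341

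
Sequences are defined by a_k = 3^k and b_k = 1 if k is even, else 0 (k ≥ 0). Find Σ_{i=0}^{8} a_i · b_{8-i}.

7381

The convolution is the x^8 coefficient of A(x)B(x).
Σ = 1·1 + 3·0 + 9·1 + 27·0 + 81·1 + 243·0 + 729·1 + 2187·0 + 6561·1 = 7381.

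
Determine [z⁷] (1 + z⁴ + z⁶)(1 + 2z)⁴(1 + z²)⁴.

(1 + z⁴ + z⁶) has coefficients 1,0,0,0,1,0,1 for degrees 0…6.
(1 + 2z)⁴ has coefficients 1,8,24,32,16,0,0,0 for degrees 0…7.
Finally multiplying by (1 + z²)⁴, the product of all factors after the first has coefficients 1,8,28,64,118,176,212,224 for degrees 0…7.
[z⁷] = 1·224 + 1·64 + 1·8 = 296.

296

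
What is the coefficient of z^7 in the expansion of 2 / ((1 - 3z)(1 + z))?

3280

The denominator gives the recurrence a_n = 2a_(n−1) + 3a_(n−2) for n ≥ 2; the numerator fixes a_0 = 2, a_1 = 4.
Iterating: 2, 4, 14, 40, 122, 364, 1094, 3280, so a_7 = 3280.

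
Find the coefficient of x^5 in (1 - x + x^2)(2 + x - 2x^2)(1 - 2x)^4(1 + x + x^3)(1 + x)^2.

-7

(1 - x + x^2) has coefficients 1,-1,1 for degrees 0…2.
(2 + x - 2x^2) has coefficients 2,1,-2,0,0,0 for degrees 0…5.
Multiplying by (1 - 2x)^4 gives running coefficients 2,-15,38,-24,-48,80 for degrees 0…5.
Multiplying by (1 + x + x^3) gives running coefficients 2,-13,23,16,-87,70 for degrees 0…5.
Finally multiplying by (1 + x)^2, the product of all factors after the first has coefficients 2,-9,-1,49,-32,-88 for degrees 0…5.
[x^5] = 1·(-88) − 1·(-32) + 1·49 = -7.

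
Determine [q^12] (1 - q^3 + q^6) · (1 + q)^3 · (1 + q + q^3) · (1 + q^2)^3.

(1 - q^3 + q^6) has coefficients 1,0,0,-1,0,0,1 for degrees 0…6.
(1 + q)^3 has coefficients 1,3,3,1,0,0,0,0,0,0,0,0,0 for degrees 0…12.
Multiplying by (1 + q + q^3) gives running coefficients 1,4,6,5,4,3,1,0,0,0,0,0,0 for degrees 0…12.
Finally multiplying by (1 + q^2)^3, the product of all factors after the first has coefficients 1,4,9,17,25,30,32,28,21,14,7,3,1 for degrees 0…12.
[q^12] = 1·1 − 1·14 + 1·32 = 19.

19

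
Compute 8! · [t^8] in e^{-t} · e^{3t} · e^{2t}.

The EGF product rule gives c_8 = Σ_{k_1+k_2+k_3=8} C(8; k_1,k_2,k_3) · ∏ g_i(k_i), where e^{-t} gives (-1)^k; e^{3t} gives (3)^k; e^{2t} gives (2)^k.
g_1(k) for k = 0…8: 1, -1, 1, -1, 1, -1, 1, -1, 1.
g_2(k) for k = 0…8: 1, 3, 9, 27, 81, 243, 729, 2187, 6561.
g_3(k) for k = 0…8: 1, 2, 4, 8, 16, 32, 64, 128, 256.
First combine the last two factors: h(k) = Σ_j C(k,j)·g_2(j)·g_3(k−j) for k = 0…8: 1, 5, 25, 125, 625, 3125, 15625, 78125, 390625.
c_8 = Σ_k C(8,k)·g_1(k)·h(8−k) = 1·1·390625 + 8·(-1)·78125 + 28·1·15625 + 56·(-1)·3125 + 70·1·625 + 56·(-1)·125 + 28·1·25 + 8·(-1)·5 + 1·1·1 = 390625 − 625000 + 437500 − 175000 + 43750 − 7000 + 700 − 40 + 1 = 65536.

65536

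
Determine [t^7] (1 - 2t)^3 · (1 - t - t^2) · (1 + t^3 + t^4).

(1 - 2t)^3 has coefficients 1,-6,12,-8 for degrees 0…3.
(1 - t - t^2) has coefficients 1,-1,-1,0,0,0,0,0 for degrees 0…7.
Finally multiplying by (1 + t^3 + t^4), the product of all factors after the first has coefficients 1,-1,-1,1,0,-2,-1,0 for degrees 0…7.
[t^7] = 1·0 − 6·(-1) + 12·(-2) − 8·0 = -18.

-18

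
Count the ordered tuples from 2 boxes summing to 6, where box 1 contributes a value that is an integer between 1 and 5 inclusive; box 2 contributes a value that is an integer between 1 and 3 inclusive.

The generating function for the choices is (y + y^2 + y^3 + y^4 + y^5)·(y + y^2 + y^3); the count is [y^6].
(y + y^2 + y^3 + y^4 + y^5) has coefficients 0,1,1,1,1,1 for degrees 0…5.
(y + y^2 + y^3) has coefficients 0,1,1,1,0,0,0 for degrees 0…6.
[y^6] = 1·0 + 1·0 + 1·1 + 1·1 + 1·1 = 3.

3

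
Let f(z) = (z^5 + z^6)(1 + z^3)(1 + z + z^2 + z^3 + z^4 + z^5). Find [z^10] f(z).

(z^5 + z^6) has coefficients 0,0,0,0,0,1,1 for degrees 0…6.
(1 + z^3) has coefficients 1,0,0,1,0,0,0,0,0,0,0 for degrees 0…10.
Finally multiplying by (1 + z + z^2 + z^3 + z^4 + z^5), the product of all factors after the first has coefficients 1,1,1,2,2,2,1,1,1,0,0 for degrees 0…10.
[z^10] = 1·2 + 1·2 = 4.

4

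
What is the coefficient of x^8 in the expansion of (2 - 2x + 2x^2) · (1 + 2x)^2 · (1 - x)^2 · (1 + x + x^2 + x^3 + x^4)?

2

(2 - 2x + 2x^2) has coefficients 2,-2,2 for degrees 0…2.
(1 + 2x)^2 has coefficients 1,4,4,0,0,0,0,0,0 for degrees 0…8.
Multiplying by (1 - x)^2 gives running coefficients 1,2,-3,-4,4,0,0,0,0 for degrees 0…8.
Finally multiplying by (1 + x + x^2 + x^3 + x^4), the product of all factors after the first has coefficients 1,3,0,-4,0,-1,-3,0,4 for degrees 0…8.
[x^8] = 2·4 − 2·0 + 2·(-3) = 2.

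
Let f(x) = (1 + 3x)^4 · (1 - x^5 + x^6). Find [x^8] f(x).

-54

(1 + 3x)^4 has coefficients 1,12,54,108,81 for degrees 0…4.
(1 - x^5 + x^6) has coefficients 1,0,0,0,0,-1,1,0,0 for degrees 0…8.
[x^8] = 1·0 + 12·0 + 54·1 + 108·(-1) + 81·0 = -54.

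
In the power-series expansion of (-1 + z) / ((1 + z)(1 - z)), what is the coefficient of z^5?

1

The denominator gives the recurrence a_n = a_(n−2) for n ≥ 2; the numerator fixes a_0 = -1, a_1 = 1.
Iterating: -1, 1, -1, 1, -1, 1, so a_5 = 1.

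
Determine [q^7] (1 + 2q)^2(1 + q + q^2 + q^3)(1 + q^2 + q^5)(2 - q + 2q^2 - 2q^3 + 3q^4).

(1 + 2q)^2 has coefficients 1,4,4 for degrees 0…2.
(1 + q + q^2 + q^3) has coefficients 1,1,1,1,0,0,0,0 for degrees 0…7.
Multiplying by (1 + q^2 + q^5) gives running coefficients 1,1,2,2,1,2,1,1 for degrees 0…7.
Finally multiplying by (2 - q + 2q^2 - 2q^3 + 3q^4), the product of all factors after the first has coefficients 2,1,5,2,5,6,4,9 for degrees 0…7.
[q^7] = 1·9 + 4·4 + 4·6 = 49.

49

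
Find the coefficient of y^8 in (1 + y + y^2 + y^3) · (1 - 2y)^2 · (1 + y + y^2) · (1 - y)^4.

-10

(1 + y + y^2 + y^3) has coefficients 1,1,1,1 for degrees 0…3.
(1 - 2y)^2 has coefficients 1,-4,4,0,0,0,0,0,0 for degrees 0…8.
Multiplying by (1 + y + y^2) gives running coefficients 1,-3,1,0,4,0,0,0,0 for degrees 0…8.
Finally multiplying by (1 - y)^4, the product of all factors after the first has coefficients 1,-7,19,-26,23,-23,25,-16,4 for degrees 0…8.
[y^8] = 1·4 + 1·(-16) + 1·25 + 1·(-23) = -10.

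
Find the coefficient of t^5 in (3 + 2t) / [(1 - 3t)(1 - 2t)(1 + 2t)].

1463

Partial fractions give a closed form: a_n = (33/5)·3^n + (-4)·2^n + (2/5)·(-2)^n.
At n = 5: a_5 = 1463.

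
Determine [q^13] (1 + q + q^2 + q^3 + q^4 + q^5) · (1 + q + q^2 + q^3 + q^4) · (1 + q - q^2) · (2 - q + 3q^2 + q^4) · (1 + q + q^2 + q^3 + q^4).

13

(1 + q + q^2 + q^3 + q^4 + q^5) has coefficients 1,1,1,1,1,1 for degrees 0…5.
(1 + q + q^2 + q^3 + q^4) has coefficients 1,1,1,1,1,0,0,0,0,0,0,0,0,0 for degrees 0…13.
Multiplying by (1 + q - q^2) gives running coefficients 1,2,1,1,1,0,-1,0,0,0,0,0,0,0 for degrees 0…13.
Multiplying by (2 - q + 3q^2 + q^4) gives running coefficients 2,3,3,7,5,4,2,2,-2,0,-1,0,0,0 for degrees 0…13.
Finally multiplying by (1 + q + q^2 + q^3 + q^4), the product of all factors after the first has coefficients 2,5,8,15,20,22,21,20,11,6,1,-1,-3,-1 for degrees 0…13.
[q^13] = 1·(-1) + 1·(-3) + 1·(-1) + 1·1 + 1·6 + 1·11 = 13.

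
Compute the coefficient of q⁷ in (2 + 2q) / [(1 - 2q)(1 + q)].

Partial fractions give a closed form: a_n = (2)·2^n.
At n = 7: a_7 = 256.

256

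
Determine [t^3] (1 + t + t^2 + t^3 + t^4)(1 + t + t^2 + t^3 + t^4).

(1 + t + t^2 + t^3 + t^4) has coefficients 1,1,1,1 for degrees 0…3.
(1 + t + t^2 + t^3 + t^4) has coefficients 1,1,1,1 for degrees 0…3.
[t^3] = 1·1 + 1·1 + 1·1 + 1·1 = 4.

4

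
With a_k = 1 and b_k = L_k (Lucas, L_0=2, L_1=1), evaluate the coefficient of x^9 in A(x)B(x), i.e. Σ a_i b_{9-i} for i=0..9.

198

The convolution is the t^9 coefficient of A(t)B(t).
Σ = 1·76 + 1·47 + 1·29 + 1·18 + 1·11 + 1·7 + 1·4 + 1·3 + 1·1 + 1·2 = 198.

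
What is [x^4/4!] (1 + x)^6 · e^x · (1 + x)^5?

The EGF product rule gives c_4 = Σ_{k_1+k_2+k_3=4} C(4; k_1,k_2,k_3) · ∏ g_i(k_i), where (1+x)^6 gives the falling factorial (6)_k; e^x gives (1)^k; (1+x)^5 gives the falling factorial (5)_k.
g_1(k) for k = 0…4: 1, 6, 30, 120, 360.
g_2(k) for k = 0…4: 1, 1, 1, 1, 1.
g_3(k) for k = 0…4: 1, 5, 20, 60, 120.
First combine the last two factors: h(k) = Σ_j C(k,j)·g_2(j)·g_3(k−j) for k = 0…4: 1, 6, 31, 136, 501.
c_4 = Σ_k C(4,k)·g_1(k)·h(4−k) = 1·1·501 + 4·6·136 + 6·30·31 + 4·120·6 + 1·360·1 = 501 + 3264 + 5580 + 2880 + 360 = 12585.

12585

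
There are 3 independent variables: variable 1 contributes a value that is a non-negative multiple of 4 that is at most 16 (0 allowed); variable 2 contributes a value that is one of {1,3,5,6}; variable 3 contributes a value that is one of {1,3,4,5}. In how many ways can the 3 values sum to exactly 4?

2

The generating function for the choices is (1 + z^4 + z^8 + z^12 + z^16)·(z + z^3 + z^5 + z^6)·(z + z^3 + z^4 + z^5); the count is [z^4].
(1 + z^4 + z^8 + z^12 + z^16) has coefficients 1,0,0,0,1 for degrees 0…4.
(z + z^3 + z^5 + z^6) has coefficients 0,1,0,1,0 for degrees 0…4.
Finally multiplying by (z + z^3 + z^4 + z^5), the product of all factors after the first has coefficients 0,0,1,0,2 for degrees 0…4.
[z^4] = 1·2 + 1·0 = 2.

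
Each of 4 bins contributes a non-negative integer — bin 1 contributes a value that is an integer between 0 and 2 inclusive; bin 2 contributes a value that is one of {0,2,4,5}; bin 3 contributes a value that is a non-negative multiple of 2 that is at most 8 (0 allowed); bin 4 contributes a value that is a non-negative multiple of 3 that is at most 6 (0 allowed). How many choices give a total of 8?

The generating function for the choices is (1 + x + x²)·(1 + x² + x⁴ + x⁵)·(1 + x² + x⁴ + x⁶ + x⁸)·(1 + x³ + x⁶); the count is [x⁸].
(1 + x + x²) has coefficients 1,1,1 for degrees 0…2.
(1 + x² + x⁴ + x⁵) has coefficients 1,0,1,0,1,1,0,0,0 for degrees 0…8.
Multiplying by (1 + x² + x⁴ + x⁶ + x⁸) gives running coefficients 1,0,2,0,3,1,3,1,3 for degrees 0…8.
Finally multiplying by (1 + x³ + x⁶), the product of all factors after the first has coefficients 1,0,2,1,3,3,4,4,6 for degrees 0…8.
[x⁸] = 1·6 + 1·4 + 1·4 = 14.

14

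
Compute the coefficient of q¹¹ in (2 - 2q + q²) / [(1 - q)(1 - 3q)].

383818

The denominator gives the recurrence a_n = 4a_(n−1) − 3a_(n−2) for n ≥ 3; the numerator fixes a_0 = 2, a_1 = 6, a_2 = 19.
Iterating: 2, 6, 19, 58, 175, 526, 1579, 4738, 14215, 42646, 127939, 383818, so a_11 = 383818.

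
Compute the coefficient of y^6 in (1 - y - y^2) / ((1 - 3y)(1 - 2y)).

The denominator gives the recurrence a_n = 5a_(n−1) − 6a_(n−2) for n ≥ 3; the numerator fixes a_0 = 1, a_1 = 4, a_2 = 13.
Iterating: 1, 4, 13, 41, 127, 389, 1183, so a_6 = 1183.

1183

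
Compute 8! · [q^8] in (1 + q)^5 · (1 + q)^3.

The EGF product rule gives c_8 = Σ_{k_1+k_2=8} C(8; k_1,k_2) · ∏ g_i(k_i), where (1+q)^5 gives the falling factorial (5)_k; (1+q)^3 gives the falling factorial (3)_k.
g_1(k) for k = 0…8: 1, 5, 20, 60, 120, 120, 0, 0, 0.
g_2(k) for k = 0…8: 1, 3, 6, 6, 0, 0, 0, 0, 0.
c_8 = Σ_k C(8,k)·g_1(k)·g_2(8−k) = 56·120·6 = 40320.

40320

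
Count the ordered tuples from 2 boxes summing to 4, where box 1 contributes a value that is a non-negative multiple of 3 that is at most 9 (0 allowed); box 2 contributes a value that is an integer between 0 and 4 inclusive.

The generating function for the choices is (1 + y^3 + y^6 + y^9)·(1 + y + y^2 + y^3 + y^4); the count is [y^4].
(1 + y^3 + y^6 + y^9) has coefficients 1,0,0,1,0 for degrees 0…4.
(1 + y + y^2 + y^3 + y^4) has coefficients 1,1,1,1,1 for degrees 0…4.
[y^4] = 1·1 + 1·1 = 2.

2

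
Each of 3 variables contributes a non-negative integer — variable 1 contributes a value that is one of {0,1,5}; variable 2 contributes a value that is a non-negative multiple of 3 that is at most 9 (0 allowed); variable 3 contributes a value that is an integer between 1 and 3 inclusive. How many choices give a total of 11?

3

The generating function for the choices is (1 + q + q^5)·(1 + q^3 + q^6 + q^9)·(q + q^2 + q^3); the count is [q^11].
(1 + q + q^5) has coefficients 1,1,0,0,0,1 for degrees 0…5.
(1 + q^3 + q^6 + q^9) has coefficients 1,0,0,1,0,0,1,0,0,1,0,0 for degrees 0…11.
Finally multiplying by (q + q^2 + q^3), the product of all factors after the first has coefficients 0,1,1,1,1,1,1,1,1,1,1,1 for degrees 0…11.
[q^11] = 1·1 + 1·1 + 1·1 = 3.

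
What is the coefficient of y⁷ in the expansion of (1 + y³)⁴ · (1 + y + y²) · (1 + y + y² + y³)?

20

(1 + y³)⁴ has coefficients 1,0,0,4,0,0,6,0 for degrees 0…7.
(1 + y + y²) has coefficients 1,1,1,0,0,0,0,0 for degrees 0…7.
Finally multiplying by (1 + y + y² + y³), the product of all factors after the first has coefficients 1,2,3,3,2,1,0,0 for degrees 0…7.
[y⁷] = 1·0 + 4·2 + 6·2 = 20.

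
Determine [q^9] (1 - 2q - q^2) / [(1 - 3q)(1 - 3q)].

The denominator gives the recurrence a_n = 6a_(n−1) − 9a_(n−2) for n ≥ 3; the numerator fixes a_0 = 1, a_1 = 4, a_2 = 14.
Iterating: 1, 4, 14, 48, 162, 540, 1782, 5832, 18954, 61236, so a_9 = 61236.

61236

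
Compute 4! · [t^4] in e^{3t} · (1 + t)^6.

4149

The EGF product rule gives c_4 = Σ_{k_1+k_2=4} C(4; k_1,k_2) · ∏ g_i(k_i), where e^{3t} gives (3)^k; (1+t)^6 gives the falling factorial (6)_k.
g_1(k) for k = 0…4: 1, 3, 9, 27, 81.
g_2(k) for k = 0…4: 1, 6, 30, 120, 360.
c_4 = Σ_k C(4,k)·g_1(k)·g_2(4−k) = 1·1·360 + 4·3·120 + 6·9·30 + 4·27·6 + 1·81·1 = 360 + 1440 + 1620 + 648 + 81 = 4149.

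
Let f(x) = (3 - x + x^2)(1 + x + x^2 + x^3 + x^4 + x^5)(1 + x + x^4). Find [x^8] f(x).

(3 - x + x^2) has coefficients 3,-1,1 for degrees 0…2.
(1 + x + x^2 + x^3 + x^4 + x^5) has coefficients 1,1,1,1,1,1,0,0,0 for degrees 0…8.
Finally multiplying by (1 + x + x^4), the product of all factors after the first has coefficients 1,2,2,2,3,3,2,1,1 for degrees 0…8.
[x^8] = 3·1 − 1·1 + 1·2 = 4.

4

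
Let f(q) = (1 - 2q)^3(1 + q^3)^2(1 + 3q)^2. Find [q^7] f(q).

(1 - 2q)^3 has coefficients 1,-6,12,-8 for degrees 0…3.
(1 + q^3)^2 has coefficients 1,0,0,2,0,0,1,0 for degrees 0…7.
Finally multiplying by (1 + 3q)^2, the product of all factors after the first has coefficients 1,6,9,2,12,18,1,6 for degrees 0…7.
[q^7] = 1·6 − 6·1 + 12·18 − 8·12 = 120.

120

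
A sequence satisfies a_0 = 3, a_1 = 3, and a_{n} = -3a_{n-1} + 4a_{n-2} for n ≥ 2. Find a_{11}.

The ordinary generating function has denominator 1 + 3z - 4z^2.
Iterating the recurrence: a_0,…,a_{11} = 3, 3, 3, 3, 3, 3, 3, 3, 3, 3, 3, 3.

3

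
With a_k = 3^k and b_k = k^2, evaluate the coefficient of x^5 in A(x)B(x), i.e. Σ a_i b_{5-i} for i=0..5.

343

Write out a_i and b_{5-i} for i = 0,…,5 and sum the products.
Σ = 1·25 + 3·16 + 9·9 + 27·4 + 81·1 + 243·0 = 343.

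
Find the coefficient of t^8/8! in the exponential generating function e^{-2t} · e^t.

1

The EGF product rule gives c_8 = Σ_{k_1+k_2=8} C(8; k_1,k_2) · ∏ g_i(k_i), where e^{-2t} gives (-2)^k; e^t gives (1)^k.
g_1(k) for k = 0…8: 1, -2, 4, -8, 16, -32, 64, -128, 256.
g_2(k) for k = 0…8: 1, 1, 1, 1, 1, 1, 1, 1, 1.
c_8 = Σ_k C(8,k)·g_1(k)·g_2(8−k) = 1·1·1 + 8·(-2)·1 + 28·4·1 + 56·(-8)·1 + 70·16·1 + 56·(-32)·1 + 28·64·1 + 8·(-128)·1 + 1·256·1 = 1 − 16 + 112 − 448 + 1120 − 1792 + 1792 − 1024 + 256 = 1.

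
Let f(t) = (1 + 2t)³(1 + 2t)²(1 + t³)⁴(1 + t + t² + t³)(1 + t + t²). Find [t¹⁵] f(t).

3593

(1 + 2t)³ has coefficients 1,6,12,8 for degrees 0…3.
(1 + 2t)² has coefficients 1,4,4,0,0,0,0,0,0,0,0,0,0,0,0,0 for degrees 0…15.
Multiplying by (1 + t³)⁴ gives running coefficients 1,4,4,4,16,16,6,24,24,4,16,16,1,4,4,0 for degrees 0…15.
Multiplying by (1 + t + t² + t³) gives running coefficients 1,5,9,13,28,40,42,62,70,58,68,60,37,37,25,9 for degrees 0…15.
Finally multiplying by (1 + t + t²), the product of all factors after the first has coefficients 1,6,15,27,50,81,110,144,174,190,196,186,165,134,99,71 for degrees 0…15.
[t¹⁵] = 1·71 + 6·99 + 12·134 + 8·165 = 3593.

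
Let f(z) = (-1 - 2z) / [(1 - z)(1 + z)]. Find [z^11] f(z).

The denominator gives the recurrence a_n = a_(n−2) for n ≥ 2; the numerator fixes a_0 = -1, a_1 = -2.
Iterating: -1, -2, -1, -2, -1, -2, -1, -2, -1, -2, -1, -2, so a_11 = -2.

-2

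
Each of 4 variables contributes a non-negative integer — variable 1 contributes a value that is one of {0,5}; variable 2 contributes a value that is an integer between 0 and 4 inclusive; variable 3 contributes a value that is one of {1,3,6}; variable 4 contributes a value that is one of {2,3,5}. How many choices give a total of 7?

5

The generating function for the choices is (1 + z⁵)·(1 + z + z² + z³ + z⁴)·(z + z³ + z⁶)·(z² + z³ + z⁵); the count is [z⁷].
(1 + z⁵) has coefficients 1,0,0,0,0,1 for degrees 0…5.
(1 + z + z² + z³ + z⁴) has coefficients 1,1,1,1,1,0,0,0 for degrees 0…7.
Multiplying by (z + z³ + z⁶) gives running coefficients 0,1,1,2,2,2,2,2 for degrees 0…7.
Finally multiplying by (z² + z³ + z⁵), the product of all factors after the first has coefficients 0,0,0,1,2,3,5,5 for degrees 0…7.
[z⁷] = 1·5 + 1·0 = 5.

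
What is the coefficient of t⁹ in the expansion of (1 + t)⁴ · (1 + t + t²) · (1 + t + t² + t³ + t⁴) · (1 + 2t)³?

(1 + t)⁴ has coefficients 1,4,6,4,1 for degrees 0…4.
(1 + t + t²) has coefficients 1,1,1,0,0,0,0,0,0,0 for degrees 0…9.
Multiplying by (1 + t + t² + t³ + t⁴) gives running coefficients 1,2,3,3,3,2,1,0,0,0 for degrees 0…9.
Finally multiplying by (1 + 2t)³, the product of all factors after the first has coefficients 1,8,27,53,73,80,73,54,28,8 for degrees 0…9.
[t⁹] = 1·8 + 4·28 + 6·54 + 4·73 + 1·80 = 816.

816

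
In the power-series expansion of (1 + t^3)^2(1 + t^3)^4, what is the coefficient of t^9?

20

(1 + t^3)^2 has coefficients 1,0,0,2,0,0,1 for degrees 0…6.
(1 + t^3)^4 has coefficients 1,0,0,4,0,0,6,0,0,4 for degrees 0…9.
[t^9] = 1·4 + 2·6 + 1·4 = 20.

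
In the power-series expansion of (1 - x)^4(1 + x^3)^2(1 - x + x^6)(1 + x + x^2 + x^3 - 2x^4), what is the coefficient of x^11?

(1 - x)^4 has coefficients 1,-4,6,-4,1 for degrees 0…4.
(1 + x^3)^2 has coefficients 1,0,0,2,0,0,1,0,0,0,0,0 for degrees 0…11.
Multiplying by (1 - x + x^6) gives running coefficients 1,-1,0,2,-2,0,2,-1,0,2,0,0 for degrees 0…11.
Finally multiplying by (1 + x + x^2 + x^3 - 2x^4), the product of all factors after the first has coefficients 1,0,0,2,-3,2,2,-5,5,3,-3,4 for degrees 0…11.
[x^11] = 1·4 − 4·(-3) + 6·3 − 4·5 + 1·(-5) = 9.

9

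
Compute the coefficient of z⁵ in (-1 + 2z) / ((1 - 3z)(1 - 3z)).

-648

The denominator gives the recurrence a_n = 6a_(n−1) − 9a_(n−2) for n ≥ 2; the numerator fixes a_0 = -1, a_1 = -4.
Iterating: -1, -4, -15, -54, -189, -648, so a_5 = -648.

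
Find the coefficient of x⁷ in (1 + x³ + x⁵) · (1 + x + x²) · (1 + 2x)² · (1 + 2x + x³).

48

(1 + x³ + x⁵) has coefficients 1,0,0,1,0,1 for degrees 0…5.
(1 + x + x²) has coefficients 1,1,1,0,0,0,0,0 for degrees 0…7.
Multiplying by (1 + 2x)² gives running coefficients 1,5,9,8,4,0,0,0 for degrees 0…7.
Finally multiplying by (1 + 2x + x³), the product of all factors after the first has coefficients 1,7,19,27,25,17,8,4 for degrees 0…7.
[x⁷] = 1·4 + 1·25 + 1·19 = 48.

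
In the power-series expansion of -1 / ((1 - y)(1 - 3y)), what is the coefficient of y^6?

-1093

Partial fractions give a closed form: a_n = (1/2)·1^n + (-3/2)·3^n.
At n = 6: a_6 = -1093.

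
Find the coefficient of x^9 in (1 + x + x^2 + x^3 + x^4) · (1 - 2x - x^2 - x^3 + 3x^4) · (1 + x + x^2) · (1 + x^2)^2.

(1 + x + x^2 + x^3 + x^4) has coefficients 1,1,1,1,1 for degrees 0…4.
(1 - 2x - x^2 - x^3 + 3x^4) has coefficients 1,-2,-1,-1,3,0,0,0,0,0 for degrees 0…9.
Multiplying by (1 + x + x^2) gives running coefficients 1,-1,-2,-4,1,2,3,0,0,0 for degrees 0…9.
Finally multiplying by (1 + x^2)^2, the product of all factors after the first has coefficients 1,-1,0,-6,-2,-7,3,0,7,2 for degrees 0…9.
[x^9] = 1·2 + 1·7 + 1·0 + 1·3 + 1·(-7) = 5.

5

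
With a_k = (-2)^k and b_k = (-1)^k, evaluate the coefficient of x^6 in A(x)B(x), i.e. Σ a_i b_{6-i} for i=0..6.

127

Write out a_i and b_{6-i} for i = 0,…,6 and sum the products.
Σ = 1·1 − 2·(-1) + 4·1 − 8·(-1) + 16·1 − 32·(-1) + 64·1 = 127.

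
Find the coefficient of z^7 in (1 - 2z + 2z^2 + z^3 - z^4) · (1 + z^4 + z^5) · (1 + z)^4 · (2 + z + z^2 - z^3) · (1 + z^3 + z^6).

(1 - 2z + 2z^2 + z^3 - z^4) has coefficients 1,-2,2,1,-1 for degrees 0…4.
(1 + z^4 + z^5) has coefficients 1,0,0,0,1,1,0,0 for degrees 0…7.
Multiplying by (1 + z)^4 gives running coefficients 1,4,6,4,2,5,10,10 for degrees 0…7.
Multiplying by (2 + z + z^2 - z^3) gives running coefficients 2,9,17,17,10,10,23,33 for degrees 0…7.
Finally multiplying by (1 + z^3 + z^6), the product of all factors after the first has coefficients 2,9,17,19,19,27,42,52 for degrees 0…7.
[z^7] = 1·52 − 2·42 + 2·27 + 1·19 − 1·19 = 22.

22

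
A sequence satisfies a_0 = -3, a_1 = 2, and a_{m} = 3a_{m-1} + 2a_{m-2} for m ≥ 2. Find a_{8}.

1980

The ordinary generating function has denominator 1 - 3z - 2z^2.
Iterating the recurrence: a_0,…,a_{8} = -3, 2, 0, 4, 12, 44, 156, 556, 1980.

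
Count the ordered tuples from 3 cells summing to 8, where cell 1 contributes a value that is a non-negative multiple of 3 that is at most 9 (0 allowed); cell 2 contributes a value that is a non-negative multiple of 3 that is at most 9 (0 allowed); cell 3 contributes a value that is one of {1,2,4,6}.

The generating function for the choices is (1 + q^3 + q^6 + q^9)·(1 + q^3 + q^6 + q^9)·(q + q^2 + q^4 + q^6); the count is [q^8].
(1 + q^3 + q^6 + q^9) has coefficients 1,0,0,1,0,0,1,0,0 for degrees 0…8.
(1 + q^3 + q^6 + q^9) has coefficients 1,0,0,1,0,0,1,0,0 for degrees 0…8.
Finally multiplying by (q + q^2 + q^4 + q^6), the product of all factors after the first has coefficients 0,1,1,0,2,1,1,2,1 for degrees 0…8.
[q^8] = 1·1 + 1·1 + 1·1 = 3.

3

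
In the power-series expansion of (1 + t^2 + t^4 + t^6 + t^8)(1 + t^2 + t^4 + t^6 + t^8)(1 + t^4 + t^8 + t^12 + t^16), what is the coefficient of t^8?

(1 + t^2 + t^4 + t^6 + t^8) has coefficients 1,0,1,0,1,0,1,0,1 for degrees 0…8.
(1 + t^2 + t^4 + t^6 + t^8) has coefficients 1,0,1,0,1,0,1,0,1 for degrees 0…8.
Finally multiplying by (1 + t^4 + t^8 + t^12 + t^16), the product of all factors after the first has coefficients 1,0,1,0,2,0,2,0,3 for degrees 0…8.
[t^8] = 1·3 + 1·2 + 1·2 + 1·1 + 1·1 = 9.

9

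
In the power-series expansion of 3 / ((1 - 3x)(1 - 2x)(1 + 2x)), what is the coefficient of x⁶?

3783

Partial fractions give a closed form: a_n = (27/5)·3^n + (-3)·2^n + (3/5)·(-2)^n.
At n = 6: a_6 = 3783.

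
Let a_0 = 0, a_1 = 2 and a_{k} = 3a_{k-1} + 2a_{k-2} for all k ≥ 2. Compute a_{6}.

990

The ordinary generating function has denominator 1 - 3x - 2x^2.
Iterating the recurrence: a_0,…,a_{6} = 0, 2, 6, 22, 78, 278, 990.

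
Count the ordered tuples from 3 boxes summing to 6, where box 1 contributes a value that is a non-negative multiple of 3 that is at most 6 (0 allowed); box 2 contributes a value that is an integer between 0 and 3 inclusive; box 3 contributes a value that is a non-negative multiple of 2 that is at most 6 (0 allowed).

The generating function for the choices is (1 + y^3 + y^6)·(1 + y + y^2 + y^3)·(1 + y^2 + y^4 + y^6); the count is [y^6].
(1 + y^3 + y^6) has coefficients 1,0,0,1,0,0,1 for degrees 0…6.
(1 + y + y^2 + y^3) has coefficients 1,1,1,1,0,0,0 for degrees 0…6.
Finally multiplying by (1 + y^2 + y^4 + y^6), the product of all factors after the first has coefficients 1,1,2,2,2,2,2 for degrees 0…6.
[y^6] = 1·2 + 1·2 + 1·1 = 5.

5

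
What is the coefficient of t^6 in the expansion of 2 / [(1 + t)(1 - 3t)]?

1094

Partial fractions give a closed form: a_n = (1/2)·(-1)^n + (3/2)·3^n.
At n = 6: a_6 = 1094.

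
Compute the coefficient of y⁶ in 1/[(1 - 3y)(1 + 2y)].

Partial fractions give a closed form: a_n = (3/5)·3^n + (2/5)·(-2)^n.
At n = 6: a_6 = 463.

463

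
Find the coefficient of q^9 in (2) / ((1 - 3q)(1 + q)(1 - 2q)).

87208

Partial fractions give a closed form: a_n = (9/2)·3^n + (1/6)·(-1)^n + (-8/3)·2^n.
At n = 9: a_9 = 87208.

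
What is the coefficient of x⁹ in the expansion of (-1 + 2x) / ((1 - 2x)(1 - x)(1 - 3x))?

Partial fractions give a closed form: a_n = (1/2)·1^n + (-3/2)·3^n.
At n = 9: a_9 = -29524.

-29524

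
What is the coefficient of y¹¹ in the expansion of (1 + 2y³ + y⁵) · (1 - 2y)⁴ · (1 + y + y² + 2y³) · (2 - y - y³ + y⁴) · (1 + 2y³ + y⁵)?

(1 + 2y³ + y⁵) has coefficients 1,0,0,2,0,1 for degrees 0…5.
(1 - 2y)⁴ has coefficients 1,-8,24,-32,16,0,0,0,0,0,0,0 for degrees 0…11.
Multiplying by (1 + y + y² + 2y³) gives running coefficients 1,-7,17,-14,-8,32,-48,32,0,0,0,0 for degrees 0…11.
Multiplying by (2 - y - y³ + y⁴) gives running coefficients 2,-15,41,-46,6,48,-97,106,-72,80,-80,32 for degrees 0…11.
Finally multiplying by (1 + 2y³ + y⁵), the product of all factors after the first has coefficients 2,-15,41,-42,-24,132,-204,159,-22,-108,180,-209 for degrees 0…11.
[y¹¹] = 1·(-209) + 2·(-22) + 1·(-204) = -457.

-457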